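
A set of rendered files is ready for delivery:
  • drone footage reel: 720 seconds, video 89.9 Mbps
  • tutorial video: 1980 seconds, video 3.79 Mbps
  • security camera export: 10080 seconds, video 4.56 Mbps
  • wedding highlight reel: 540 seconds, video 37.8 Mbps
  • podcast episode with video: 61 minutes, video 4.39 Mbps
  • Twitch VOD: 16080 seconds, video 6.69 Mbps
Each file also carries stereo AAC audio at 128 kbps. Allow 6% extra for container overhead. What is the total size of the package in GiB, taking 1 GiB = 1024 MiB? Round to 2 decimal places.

32.88 GiB

Audio: 128 kbps = 0.128 Mbps.
drone footage reel: 90.028 Mbps × 720 s × 1.06 = 68709.4 Mb
tutorial video: 3.918 Mbps × 1980 s × 1.06 = 8223.1 Mb
security camera export: 4.688 Mbps × 10080 s × 1.06 = 50090.3 Mb
wedding highlight reel: 37.928 Mbps × 540 s × 1.06 = 21710.0 Mb
podcast episode with video: 4.518 Mbps × 3660 s × 1.06 = 17528.0 Mb
Twitch VOD: 6.818 Mbps × 16080 s × 1.06 = 116211.4 Mb
Total: 282472.3 Mb = 35309.0 MB.
= 32.88 GiB.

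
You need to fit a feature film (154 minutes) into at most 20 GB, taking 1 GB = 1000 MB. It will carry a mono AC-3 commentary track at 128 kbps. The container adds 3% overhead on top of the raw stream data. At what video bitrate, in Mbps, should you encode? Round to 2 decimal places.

Budget: 20 GB = 160000.0 Mb.
Stream payload after overhead: 160000.0 / 1.03 = 155339.8 Mb.
154 min = 9240 s
Total bitrate budget: 155339.8 Mb / 9240 s = 16.812 Mbps.
Audio: 128 kbps = 0.128 Mbps.
Video: 16.812 − 0.128 = 16.684 Mbps.

16.68 Mbps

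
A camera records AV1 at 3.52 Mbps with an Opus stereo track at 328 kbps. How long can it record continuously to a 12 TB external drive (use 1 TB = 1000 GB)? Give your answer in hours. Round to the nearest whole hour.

Audio: 328 kbps = 0.328 Mbps.
Total bitrate: 3.52 + 0.328 = 3.848 Mbps.
Capacity: 12 TB = 96,000,000 Mb.
Recording time: 96,000,000 / 3.848 = 24,948,025 s ≈ 6,930 hours.

6930 hours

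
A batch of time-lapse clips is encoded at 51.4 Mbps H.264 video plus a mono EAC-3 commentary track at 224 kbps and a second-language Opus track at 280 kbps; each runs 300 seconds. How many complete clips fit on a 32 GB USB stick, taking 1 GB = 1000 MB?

Audio total: 224 + 280 = 504 kbps = 0.504 Mbps.
Total bitrate: 51.904 Mbps.
Per item: 51.904 Mbps × 300 s = 15,571 Mb = 1,946 MB.
Capacity: 32 GB = 256,000 Mb; 16.44 items → 16 complete.

16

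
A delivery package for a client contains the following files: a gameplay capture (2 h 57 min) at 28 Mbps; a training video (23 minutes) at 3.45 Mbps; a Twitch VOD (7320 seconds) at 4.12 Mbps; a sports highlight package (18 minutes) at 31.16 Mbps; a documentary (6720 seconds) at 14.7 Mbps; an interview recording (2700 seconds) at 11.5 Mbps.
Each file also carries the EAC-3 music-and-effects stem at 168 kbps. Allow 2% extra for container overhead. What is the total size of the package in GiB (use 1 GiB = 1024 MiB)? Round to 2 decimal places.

Audio: 168 kbps = 0.168 Mbps.
gameplay capture: 28.168 Mbps × 10620 s × 1.02 = 305127.0 Mb
training video: 3.618 Mbps × 1380 s × 1.02 = 5092.7 Mb
Twitch VOD: 4.288 Mbps × 7320 s × 1.02 = 32015.9 Mb
sports highlight package: 31.328 Mbps × 1080 s × 1.02 = 34510.9 Mb
documentary: 14.868 Mbps × 6720 s × 1.02 = 101911.2 Mb
interview recording: 11.668 Mbps × 2700 s × 1.02 = 32133.7 Mb
Total: 510791.5 Mb = 63848.9 MB.
= 59.46 GiB.

59.46 GiB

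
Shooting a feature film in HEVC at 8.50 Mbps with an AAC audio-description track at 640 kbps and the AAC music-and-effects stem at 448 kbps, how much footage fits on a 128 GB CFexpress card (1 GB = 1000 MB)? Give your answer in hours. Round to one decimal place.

Audio total: 640 + 448 = 1088 kbps = 1.088 Mbps.
Total bitrate: 8.50 + 1.088 = 9.588 Mbps.
Capacity: 128 GB = 1,024,000 Mb.
Recording time: 1,024,000 / 9.588 = 106,800 s ≈ 29.7 hours.

29.7 hours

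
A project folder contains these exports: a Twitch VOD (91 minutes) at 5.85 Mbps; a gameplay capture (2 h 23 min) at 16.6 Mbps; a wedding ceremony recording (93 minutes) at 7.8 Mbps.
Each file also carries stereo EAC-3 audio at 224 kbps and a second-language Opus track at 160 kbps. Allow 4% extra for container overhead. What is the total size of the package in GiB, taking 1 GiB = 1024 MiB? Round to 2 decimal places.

Audio total: 224 + 160 = 384 kbps = 0.384 Mbps.
Twitch VOD: 6.234 Mbps × 5460 s × 1.04 = 35399.1 Mb
gameplay capture: 16.984 Mbps × 8580 s × 1.04 = 151551.6 Mb
wedding ceremony recording: 8.184 Mbps × 5580 s × 1.04 = 47493.4 Mb
Total: 234444.2 Mb = 29305.5 MB.
= 27.29 GiB.

27.29 GiB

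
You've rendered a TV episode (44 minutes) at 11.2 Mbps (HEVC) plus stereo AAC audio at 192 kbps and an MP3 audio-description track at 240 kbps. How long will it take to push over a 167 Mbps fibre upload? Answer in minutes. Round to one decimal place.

3.1 minutes

44 min = 2640 s
Audio total: 192 + 240 = 432 kbps = 0.432 Mbps.
Total bitrate: 11.632 Mbps.
File: 11.632 Mbps × 2640 s = 30708.5 Mb.
At 167 Mbps: 30708.5 / 167 = 183.9 s ≈ 3.06 minutes.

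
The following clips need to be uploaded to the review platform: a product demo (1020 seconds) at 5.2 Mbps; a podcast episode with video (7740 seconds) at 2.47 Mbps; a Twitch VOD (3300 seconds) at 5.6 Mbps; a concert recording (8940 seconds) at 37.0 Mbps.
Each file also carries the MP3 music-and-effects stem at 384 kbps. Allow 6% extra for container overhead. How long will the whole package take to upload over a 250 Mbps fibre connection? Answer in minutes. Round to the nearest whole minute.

Audio: 384 kbps = 0.384 Mbps.
product demo: 5.584 Mbps × 1020 s × 1.06 = 6037.4 Mb
podcast episode with video: 2.854 Mbps × 7740 s × 1.06 = 23415.4 Mb
Twitch VOD: 5.984 Mbps × 3300 s × 1.06 = 20932.0 Mb
concert recording: 37.384 Mbps × 8940 s × 1.06 = 354265.7 Mb
Total: 404650.5 Mb = 50581.3 MB.
At 250 Mbps: 404650.5 / 250 = 1619 s ≈ 27 minutes.

27 minutes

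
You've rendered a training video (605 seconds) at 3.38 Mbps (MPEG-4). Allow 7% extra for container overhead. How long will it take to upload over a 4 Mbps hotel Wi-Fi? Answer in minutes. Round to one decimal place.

File: 3.380 Mbps × 605 s = 2044.9 Mb.
With 7% container overhead: ×1.07. → 2188.0 Mb.
At 4 Mbps: 2188.0 / 4 = 547.0 s ≈ 9.12 minutes.

9.1 minutes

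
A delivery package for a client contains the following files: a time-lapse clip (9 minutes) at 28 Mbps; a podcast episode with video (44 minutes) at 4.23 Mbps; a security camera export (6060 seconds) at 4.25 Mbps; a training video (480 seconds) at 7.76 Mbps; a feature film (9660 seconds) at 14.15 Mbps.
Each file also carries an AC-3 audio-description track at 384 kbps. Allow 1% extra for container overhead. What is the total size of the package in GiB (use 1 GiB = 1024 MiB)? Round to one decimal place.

Audio: 384 kbps = 0.384 Mbps.
time-lapse clip: 28.384 Mbps × 540 s × 1.01 = 15480.6 Mb
podcast episode with video: 4.614 Mbps × 2640 s × 1.01 = 12302.8 Mb
security camera export: 4.634 Mbps × 6060 s × 1.01 = 28362.9 Mb
training video: 8.144 Mbps × 480 s × 1.01 = 3948.2 Mb
feature film: 14.534 Mbps × 9660 s × 1.01 = 141802.4 Mb
Total: 201896.9 Mb = 25237.1 MB.
= 23.50 GiB.

23.5 GiB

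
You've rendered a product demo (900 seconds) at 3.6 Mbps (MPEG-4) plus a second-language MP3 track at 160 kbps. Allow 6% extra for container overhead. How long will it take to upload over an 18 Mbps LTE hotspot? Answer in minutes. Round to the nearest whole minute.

3 minutes

Audio: 160 kbps = 0.160 Mbps.
Total bitrate: 3.760 Mbps.
File: 3.760 Mbps × 900 s = 3384.0 Mb.
With 6% container overhead: ×1.06. → 3587.0 Mb.
At 18 Mbps: 3587.0 / 18 = 199.3 s ≈ 3.32 minutes.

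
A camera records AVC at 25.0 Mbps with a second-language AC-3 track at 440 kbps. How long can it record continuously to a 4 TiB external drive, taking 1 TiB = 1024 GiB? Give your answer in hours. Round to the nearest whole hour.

384 hours

Audio: 440 kbps = 0.440 Mbps.
Total bitrate: 25.0 + 0.440 = 25.440 Mbps.
Capacity: 4 TiB = 35,184,372 Mb.
Recording time: 35,184,372 / 25.440 = 1,383,033 s ≈ 384 hours.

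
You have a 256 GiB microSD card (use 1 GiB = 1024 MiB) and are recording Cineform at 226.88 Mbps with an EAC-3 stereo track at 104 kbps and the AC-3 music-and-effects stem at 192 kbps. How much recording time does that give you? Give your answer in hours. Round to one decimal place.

2.7 hours

Audio total: 104 + 192 = 296 kbps = 0.296 Mbps.
Total bitrate: 226.88 + 0.296 = 227.176 Mbps.
Capacity: 256 GiB = 2,199,023 Mb.
Recording time: 2,199,023 / 227.176 = 9,680 s ≈ 2.69 hours.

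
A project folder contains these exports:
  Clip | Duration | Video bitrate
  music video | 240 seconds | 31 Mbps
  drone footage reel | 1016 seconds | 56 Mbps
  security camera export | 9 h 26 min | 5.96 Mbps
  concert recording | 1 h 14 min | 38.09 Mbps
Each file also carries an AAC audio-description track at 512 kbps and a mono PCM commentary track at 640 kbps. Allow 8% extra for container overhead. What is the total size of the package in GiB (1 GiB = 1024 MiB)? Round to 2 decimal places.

60.54 GiB

Audio total: 512 + 640 = 1152 kbps = 1.152 Mbps.
music video: 32.152 Mbps × 240 s × 1.08 = 8333.8 Mb
drone footage reel: 57.152 Mbps × 1016 s × 1.08 = 62711.7 Mb
security camera export: 7.112 Mbps × 33960 s × 1.08 = 260845.4 Mb
concert recording: 39.242 Mbps × 4440 s × 1.08 = 188173.2 Mb
Total: 520064.2 Mb = 65008.0 MB.
= 60.54 GiB.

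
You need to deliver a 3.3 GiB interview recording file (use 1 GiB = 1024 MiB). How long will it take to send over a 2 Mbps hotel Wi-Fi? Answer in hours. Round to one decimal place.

3.9 hours

File: 3.3 GiB = 28346.8 Mb.
At 2 Mbps: 28346.8 / 2 = 14173.4 s ≈ 3.94 hours.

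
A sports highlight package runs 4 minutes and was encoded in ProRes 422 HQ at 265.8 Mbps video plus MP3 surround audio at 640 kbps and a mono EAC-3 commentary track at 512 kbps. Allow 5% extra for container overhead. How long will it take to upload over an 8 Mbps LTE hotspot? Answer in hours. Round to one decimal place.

2.3 hours

4 min = 240 s
Audio total: 640 + 512 = 1152 kbps = 1.152 Mbps.
Total bitrate: 266.952 Mbps.
File: 266.952 Mbps × 240 s = 64068.5 Mb.
With 5% container overhead: ×1.05. → 67271.9 Mb.
At 8 Mbps: 67271.9 / 8 = 8409.0 s ≈ 2.34 hours.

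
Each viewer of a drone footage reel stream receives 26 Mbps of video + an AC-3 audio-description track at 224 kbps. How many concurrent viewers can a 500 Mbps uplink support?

19

Audio: 224 kbps = 0.224 Mbps.
Per-viewer media rate: 26.224 Mbps.
500 Mbps = 500.0 Mbps; 500.0 / 26.224 = 19.07 → 19 viewers.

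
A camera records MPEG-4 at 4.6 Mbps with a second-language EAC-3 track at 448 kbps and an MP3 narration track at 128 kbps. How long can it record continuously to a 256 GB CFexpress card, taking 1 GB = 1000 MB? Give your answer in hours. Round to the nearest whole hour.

Audio total: 448 + 128 = 576 kbps = 0.576 Mbps.
Total bitrate: 4.6 + 0.576 = 5.176 Mbps.
Capacity: 256 GB = 2,048,000 Mb.
Recording time: 2,048,000 / 5.176 = 395,672 s ≈ 110 hours.

110 hours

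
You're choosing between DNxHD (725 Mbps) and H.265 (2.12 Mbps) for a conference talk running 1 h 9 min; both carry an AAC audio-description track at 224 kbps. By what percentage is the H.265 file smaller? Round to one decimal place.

99.7%

1 h 9 min = 69 min = 4140 s
Audio: 224 kbps = 0.224 Mbps.
DNxHD: 725.224 Mbps × 4140 s = 3002427.4 Mb = 349.529 GiB.
H.265: 2.344 Mbps × 4140 s = 9704.2 Mb = 1.130 GiB.
Reduction: (1 − 1.130/349.529) × 100 = 99.68%.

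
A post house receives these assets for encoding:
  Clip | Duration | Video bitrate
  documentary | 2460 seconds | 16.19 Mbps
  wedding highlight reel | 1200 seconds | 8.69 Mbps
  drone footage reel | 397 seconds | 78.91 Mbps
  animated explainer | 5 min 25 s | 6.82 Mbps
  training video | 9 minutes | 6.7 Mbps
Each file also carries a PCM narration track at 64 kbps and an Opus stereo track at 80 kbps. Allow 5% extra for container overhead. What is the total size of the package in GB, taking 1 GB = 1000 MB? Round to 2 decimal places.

Audio total: 64 + 80 = 144 kbps = 0.144 Mbps.
documentary: 16.334 Mbps × 2460 s × 1.05 = 42190.7 Mb
wedding highlight reel: 8.834 Mbps × 1200 s × 1.05 = 11130.8 Mb
drone footage reel: 79.054 Mbps × 397 s × 1.05 = 32953.7 Mb
animated explainer: 6.964 Mbps × 325 s × 1.05 = 2376.5 Mb
training video: 6.844 Mbps × 540 s × 1.05 = 3880.5 Mb
Total: 92532.2 Mb = 11566.5 MB.
= 11.57 GB.

11.57 GB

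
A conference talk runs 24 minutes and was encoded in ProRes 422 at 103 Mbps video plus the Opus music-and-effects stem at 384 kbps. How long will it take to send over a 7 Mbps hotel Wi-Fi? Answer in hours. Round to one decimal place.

24 min = 1440 s
Audio: 384 kbps = 0.384 Mbps.
Total bitrate: 103.384 Mbps.
File: 103.384 Mbps × 1440 s = 148873.0 Mb.
At 7 Mbps: 148873.0 / 7 = 21267.6 s ≈ 5.91 hours.

5.9 hours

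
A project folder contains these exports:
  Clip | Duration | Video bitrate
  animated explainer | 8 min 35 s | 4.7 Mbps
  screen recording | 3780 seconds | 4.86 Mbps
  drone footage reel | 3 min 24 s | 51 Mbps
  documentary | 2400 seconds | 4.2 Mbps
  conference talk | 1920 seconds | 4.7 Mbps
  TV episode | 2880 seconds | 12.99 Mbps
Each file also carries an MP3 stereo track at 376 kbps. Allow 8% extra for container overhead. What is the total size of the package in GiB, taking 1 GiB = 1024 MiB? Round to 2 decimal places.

11.58 GiB

Audio: 376 kbps = 0.376 Mbps.
animated explainer: 5.076 Mbps × 515 s × 1.08 = 2823.3 Mb
screen recording: 5.236 Mbps × 3780 s × 1.08 = 21375.4 Mb
drone footage reel: 51.376 Mbps × 204 s × 1.08 = 11319.2 Mb
documentary: 4.576 Mbps × 2400 s × 1.08 = 11861.0 Mb
conference talk: 5.076 Mbps × 1920 s × 1.08 = 10525.6 Mb
TV episode: 13.366 Mbps × 2880 s × 1.08 = 41573.6 Mb
Total: 99478.1 Mb = 12434.8 MB.
= 11.58 GiB.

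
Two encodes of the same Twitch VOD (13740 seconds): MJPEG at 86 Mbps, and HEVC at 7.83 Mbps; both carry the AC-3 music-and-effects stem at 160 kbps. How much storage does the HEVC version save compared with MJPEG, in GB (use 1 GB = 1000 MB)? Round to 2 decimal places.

Audio: 160 kbps = 0.160 Mbps.
MJPEG: 86.160 Mbps × 13740 s = 1183838.4 Mb = 147.980 GB.
HEVC: 7.990 Mbps × 13740 s = 109782.6 Mb = 13.723 GB.
Saving: 147.980 − 13.723 = 134.257 GB.

134.26 GB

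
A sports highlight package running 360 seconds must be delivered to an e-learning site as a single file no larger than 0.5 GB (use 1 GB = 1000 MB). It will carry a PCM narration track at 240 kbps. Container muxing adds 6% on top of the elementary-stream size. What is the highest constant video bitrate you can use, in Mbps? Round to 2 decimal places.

Budget: 0.5 GB = 4000.0 Mb.
Stream payload after overhead: 4000.0 / 1.06 = 3773.6 Mb.
Total bitrate budget: 3773.6 Mb / 360 s = 10.482 Mbps.
Audio: 240 kbps = 0.240 Mbps.
Video: 10.482 − 0.240 = 10.242 Mbps.

10.24 Mbps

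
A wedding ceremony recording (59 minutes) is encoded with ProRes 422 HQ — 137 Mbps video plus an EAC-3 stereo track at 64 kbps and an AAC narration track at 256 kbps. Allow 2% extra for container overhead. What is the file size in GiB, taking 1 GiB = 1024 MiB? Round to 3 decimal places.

57.723 GiB

59 min = 3540 s
Audio total: 64 + 256 = 320 kbps = 0.320 Mbps.
Total bitrate: 137 + 0.320 = 137.320 Mbps.
Stream data: 137.320 Mbps × 3540 s = 486112.8 Mb.
With 2% container overhead: ×1.02.
495,835 Mb = 61,979,382,000 bytes ÷ 1,073,741,824 = 57.72 GiB.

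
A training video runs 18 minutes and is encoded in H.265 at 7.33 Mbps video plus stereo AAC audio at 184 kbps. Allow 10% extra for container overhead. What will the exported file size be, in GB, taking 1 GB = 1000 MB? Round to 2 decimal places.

18 min = 1080 s
Audio: 184 kbps = 0.184 Mbps.
Total bitrate: 7.33 + 0.184 = 7.514 Mbps.
Stream data: 7.514 Mbps × 1080 s = 8115.1 Mb.
With 10% container overhead: ×1.10.
8,927 Mb ÷ 8 = 1,116 MB → 1.116 GB.

1.12 GB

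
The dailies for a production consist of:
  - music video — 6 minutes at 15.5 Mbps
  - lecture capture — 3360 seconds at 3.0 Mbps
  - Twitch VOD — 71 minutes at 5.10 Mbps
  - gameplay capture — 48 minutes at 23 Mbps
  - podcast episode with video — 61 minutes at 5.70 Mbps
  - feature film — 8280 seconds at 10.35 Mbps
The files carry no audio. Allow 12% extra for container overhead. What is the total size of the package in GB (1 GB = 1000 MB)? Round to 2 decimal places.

music video: 15.500 Mbps × 360 s × 1.12 = 6249.6 Mb
lecture capture: 3.000 Mbps × 3360 s × 1.12 = 11289.6 Mb
Twitch VOD: 5.100 Mbps × 4260 s × 1.12 = 24333.1 Mb
gameplay capture: 23.000 Mbps × 2880 s × 1.12 = 74188.8 Mb
podcast episode with video: 5.700 Mbps × 3660 s × 1.12 = 23365.4 Mb
feature film: 10.350 Mbps × 8280 s × 1.12 = 95981.8 Mb
Total: 235408.3 Mb = 29426.0 MB.
= 29.43 GB.

29.43 GB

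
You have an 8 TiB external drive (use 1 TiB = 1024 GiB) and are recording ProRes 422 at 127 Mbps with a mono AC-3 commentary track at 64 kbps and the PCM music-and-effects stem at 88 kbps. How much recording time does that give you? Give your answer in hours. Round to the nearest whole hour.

Audio total: 64 + 88 = 152 kbps = 0.152 Mbps.
Total bitrate: 127 + 0.152 = 127.152 Mbps.
Capacity: 8 TiB = 70,368,744 Mb.
Recording time: 70,368,744 / 127.152 = 553,422 s ≈ 154 hours.

154 hours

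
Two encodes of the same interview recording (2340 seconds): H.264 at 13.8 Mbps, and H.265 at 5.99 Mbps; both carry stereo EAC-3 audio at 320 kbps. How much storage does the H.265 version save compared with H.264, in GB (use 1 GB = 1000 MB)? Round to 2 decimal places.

Audio: 320 kbps = 0.320 Mbps.
H.264: 14.120 Mbps × 2340 s = 33040.8 Mb = 4.130 GB.
H.265: 6.310 Mbps × 2340 s = 14765.4 Mb = 1.846 GB.
Saving: 4.130 − 1.846 = 2.284 GB.

2.28 GB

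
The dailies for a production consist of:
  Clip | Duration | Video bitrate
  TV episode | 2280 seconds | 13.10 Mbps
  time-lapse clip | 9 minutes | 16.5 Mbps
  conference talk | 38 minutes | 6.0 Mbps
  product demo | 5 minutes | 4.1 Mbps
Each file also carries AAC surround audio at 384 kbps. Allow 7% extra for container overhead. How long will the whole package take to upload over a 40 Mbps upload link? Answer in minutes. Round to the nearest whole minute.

Audio: 384 kbps = 0.384 Mbps.
TV episode: 13.484 Mbps × 2280 s × 1.07 = 32895.6 Mb
time-lapse clip: 16.884 Mbps × 540 s × 1.07 = 9755.6 Mb
conference talk: 6.384 Mbps × 2280 s × 1.07 = 15574.4 Mb
product demo: 4.484 Mbps × 300 s × 1.07 = 1439.4 Mb
Total: 59664.9 Mb = 7458.1 MB.
At 40 Mbps: 59664.9 / 40 = 1492 s ≈ 24.9 minutes.

25 minutes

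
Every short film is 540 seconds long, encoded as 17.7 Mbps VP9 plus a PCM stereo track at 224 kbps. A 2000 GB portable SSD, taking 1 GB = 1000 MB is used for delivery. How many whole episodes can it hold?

Audio: 224 kbps = 0.224 Mbps.
Total bitrate: 17.924 Mbps.
Per item: 17.924 Mbps × 540 s = 9,679 Mb = 1,210 MB.
Capacity: 2000 GB = 16,000,000 Mb; 1653.07 items → 1653 complete.

1653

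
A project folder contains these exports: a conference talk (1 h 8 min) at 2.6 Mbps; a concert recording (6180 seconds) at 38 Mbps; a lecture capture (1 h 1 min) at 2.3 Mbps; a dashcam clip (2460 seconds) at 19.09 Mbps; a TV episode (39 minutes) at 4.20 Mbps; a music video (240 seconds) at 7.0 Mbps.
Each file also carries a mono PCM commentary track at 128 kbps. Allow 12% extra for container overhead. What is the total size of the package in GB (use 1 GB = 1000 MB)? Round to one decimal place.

44.1 GB

Audio: 128 kbps = 0.128 Mbps.
conference talk: 2.728 Mbps × 4080 s × 1.12 = 12465.9 Mb
concert recording: 38.128 Mbps × 6180 s × 1.12 = 263906.8 Mb
lecture capture: 2.428 Mbps × 3660 s × 1.12 = 9952.9 Mb
dashcam clip: 19.218 Mbps × 2460 s × 1.12 = 52949.4 Mb
TV episode: 4.328 Mbps × 2340 s × 1.12 = 11342.8 Mb
music video: 7.128 Mbps × 240 s × 1.12 = 1916.0 Mb
Total: 352533.8 Mb = 44066.7 MB.
= 44.07 GB.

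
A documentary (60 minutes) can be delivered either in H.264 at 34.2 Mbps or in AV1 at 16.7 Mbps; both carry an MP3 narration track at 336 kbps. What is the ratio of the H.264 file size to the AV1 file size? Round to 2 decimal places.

2.03

60 min = 3600 s
Audio: 336 kbps = 0.336 Mbps.
H.264: 34.536 Mbps × 3600 s = 124329.6 Mb = 14.474 GiB.
AV1: 17.036 Mbps × 3600 s = 61329.6 Mb = 7.140 GiB.
Ratio: 14.474 / 7.140 = 2.027.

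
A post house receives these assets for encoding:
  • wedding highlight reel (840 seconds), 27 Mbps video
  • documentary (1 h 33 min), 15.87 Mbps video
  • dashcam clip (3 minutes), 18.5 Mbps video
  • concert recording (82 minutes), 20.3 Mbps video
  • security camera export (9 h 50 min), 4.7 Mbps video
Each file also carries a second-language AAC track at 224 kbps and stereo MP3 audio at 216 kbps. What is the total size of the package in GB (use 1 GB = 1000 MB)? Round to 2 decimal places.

50.18 GB

Audio total: 224 + 216 = 440 kbps = 0.440 Mbps.
wedding highlight reel: 27.440 Mbps × 840 s = 23049.6 Mb
documentary: 16.310 Mbps × 5580 s = 91009.8 Mb
dashcam clip: 18.940 Mbps × 180 s = 3409.2 Mb
concert recording: 20.740 Mbps × 4920 s = 102040.8 Mb
security camera export: 5.140 Mbps × 35400 s = 181956.0 Mb
Total: 401465.4 Mb = 50183.2 MB.
= 50.18 GB.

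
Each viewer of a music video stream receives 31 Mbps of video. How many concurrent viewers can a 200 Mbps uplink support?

200 Mbps = 200.0 Mbps; 200.0 / 31.000 = 6.45 → 6 viewers.

6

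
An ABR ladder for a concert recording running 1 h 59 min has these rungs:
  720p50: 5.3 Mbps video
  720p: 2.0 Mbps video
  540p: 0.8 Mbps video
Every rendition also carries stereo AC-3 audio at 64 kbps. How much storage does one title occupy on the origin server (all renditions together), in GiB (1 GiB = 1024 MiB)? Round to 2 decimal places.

6.89 GiB

1 h 59 min = 119 min = 7140 s
Audio: 64 kbps = 0.064 Mbps.
Sum of rendition bitrates: (5.3+0.064) + (2.0+0.064) + (0.8+0.064) = 8.292 Mbps.
× 7140 s = 59,205 Mb = 7,401 MB = 6.892 GiB.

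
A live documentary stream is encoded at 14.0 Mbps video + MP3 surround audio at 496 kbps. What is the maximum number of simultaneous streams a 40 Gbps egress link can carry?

2759

Audio: 496 kbps = 0.496 Mbps.
Per-viewer media rate: 14.496 Mbps.
40 Gbps = 40,000 Mbps; 40,000 / 14.496 = 2759.38 → 2759 viewers.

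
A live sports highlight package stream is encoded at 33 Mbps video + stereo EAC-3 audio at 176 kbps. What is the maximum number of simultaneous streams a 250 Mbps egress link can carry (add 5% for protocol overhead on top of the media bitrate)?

Audio: 176 kbps = 0.176 Mbps.
Per-viewer media rate: 33.176 Mbps.
On the wire with 5% overhead: 34.835 Mbps.
250 Mbps = 250.0 Mbps; 250.0 / 34.835 = 7.18 → 7 viewers.

7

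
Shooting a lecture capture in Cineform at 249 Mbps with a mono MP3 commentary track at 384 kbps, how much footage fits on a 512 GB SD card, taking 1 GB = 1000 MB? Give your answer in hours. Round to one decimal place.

4.6 hours

Audio: 384 kbps = 0.384 Mbps.
Total bitrate: 249 + 0.384 = 249.384 Mbps.
Capacity: 512 GB = 4,096,000 Mb.
Recording time: 4,096,000 / 249.384 = 16,424 s ≈ 4.56 hours.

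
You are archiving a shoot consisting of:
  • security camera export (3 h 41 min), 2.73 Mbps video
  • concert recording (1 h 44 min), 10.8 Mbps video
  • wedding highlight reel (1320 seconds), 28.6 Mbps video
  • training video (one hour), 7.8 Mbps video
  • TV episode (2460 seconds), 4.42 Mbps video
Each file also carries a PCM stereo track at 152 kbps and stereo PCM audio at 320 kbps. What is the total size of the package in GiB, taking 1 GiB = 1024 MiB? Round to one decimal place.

22.5 GiB

Audio total: 152 + 320 = 472 kbps = 0.472 Mbps.
security camera export: 3.202 Mbps × 13260 s = 42458.5 Mb
concert recording: 11.272 Mbps × 6240 s = 70337.3 Mb
wedding highlight reel: 29.072 Mbps × 1320 s = 38375.0 Mb
training video: 8.272 Mbps × 3600 s = 29779.2 Mb
TV episode: 4.892 Mbps × 2460 s = 12034.3 Mb
Total: 192984.4 Mb = 24123.0 MB.
= 22.47 GiB.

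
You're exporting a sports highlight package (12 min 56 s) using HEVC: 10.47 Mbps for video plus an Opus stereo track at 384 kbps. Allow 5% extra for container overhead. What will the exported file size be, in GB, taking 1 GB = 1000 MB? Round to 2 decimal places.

12 min 56 s = 776 s
Audio: 384 kbps = 0.384 Mbps.
Total bitrate: 10.47 + 0.384 = 10.854 Mbps.
Stream data: 10.854 Mbps × 776 s = 8422.7 Mb.
With 5% container overhead: ×1.05.
8,844 Mb ÷ 8 = 1,105 MB → 1.105 GB.

1.11 GB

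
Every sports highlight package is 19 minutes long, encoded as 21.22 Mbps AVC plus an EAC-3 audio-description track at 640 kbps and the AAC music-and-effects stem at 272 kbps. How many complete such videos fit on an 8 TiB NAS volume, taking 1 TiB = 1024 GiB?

2789

19 min = 1140 s
Audio total: 640 + 272 = 912 kbps = 0.912 Mbps.
Total bitrate: 22.132 Mbps.
Per item: 22.132 Mbps × 1140 s = 25,230 Mb = 3,154 MB.
Capacity: 8 TiB = 70,368,744 Mb; 2789.04 items → 2789 complete.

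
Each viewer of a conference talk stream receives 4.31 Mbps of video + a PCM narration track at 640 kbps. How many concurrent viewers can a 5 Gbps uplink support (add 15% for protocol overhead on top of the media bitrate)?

878

Audio: 640 kbps = 0.640 Mbps.
Per-viewer media rate: 4.950 Mbps.
On the wire with 15% overhead: 5.692 Mbps.
5 Gbps = 5,000 Mbps; 5,000 / 5.692 = 878.35 → 878 viewers.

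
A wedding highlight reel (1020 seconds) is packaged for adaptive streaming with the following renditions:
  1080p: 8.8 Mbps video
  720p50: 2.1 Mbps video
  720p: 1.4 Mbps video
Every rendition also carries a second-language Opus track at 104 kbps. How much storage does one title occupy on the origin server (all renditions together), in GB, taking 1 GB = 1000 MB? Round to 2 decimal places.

Audio: 104 kbps = 0.104 Mbps.
Sum of rendition bitrates: (8.8+0.104) + (2.1+0.104) + (1.4+0.104) = 12.612 Mbps.
× 1020 s = 12,864 Mb = 1,608 MB = 1.608 GB.

1.61 GB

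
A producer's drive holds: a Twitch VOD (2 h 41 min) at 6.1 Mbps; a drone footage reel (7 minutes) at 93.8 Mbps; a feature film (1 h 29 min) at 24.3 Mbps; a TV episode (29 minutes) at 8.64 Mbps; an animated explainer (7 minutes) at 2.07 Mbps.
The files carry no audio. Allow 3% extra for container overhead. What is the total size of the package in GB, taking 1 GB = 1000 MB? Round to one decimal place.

Twitch VOD: 6.100 Mbps × 9660 s × 1.03 = 60693.8 Mb
drone footage reel: 93.800 Mbps × 420 s × 1.03 = 40577.9 Mb
feature film: 24.300 Mbps × 5340 s × 1.03 = 133654.9 Mb
TV episode: 8.640 Mbps × 1740 s × 1.03 = 15484.6 Mb
animated explainer: 2.070 Mbps × 420 s × 1.03 = 895.5 Mb
Total: 251306.6 Mb = 31413.3 MB.
= 31.41 GB.

31.4 GB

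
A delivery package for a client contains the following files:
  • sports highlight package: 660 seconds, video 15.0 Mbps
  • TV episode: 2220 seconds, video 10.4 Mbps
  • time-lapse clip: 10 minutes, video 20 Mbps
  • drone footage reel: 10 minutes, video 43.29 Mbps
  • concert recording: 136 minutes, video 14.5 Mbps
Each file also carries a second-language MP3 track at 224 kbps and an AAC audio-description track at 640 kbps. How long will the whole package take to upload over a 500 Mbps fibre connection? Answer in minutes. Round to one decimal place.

Audio total: 224 + 640 = 864 kbps = 0.864 Mbps.
sports highlight package: 15.864 Mbps × 660 s = 10470.2 Mb
TV episode: 11.264 Mbps × 2220 s = 25006.1 Mb
time-lapse clip: 20.864 Mbps × 600 s = 12518.4 Mb
drone footage reel: 44.154 Mbps × 600 s = 26492.4 Mb
concert recording: 15.364 Mbps × 8160 s = 125370.2 Mb
Total: 199857.4 Mb = 24982.2 MB.
At 500 Mbps: 199857.4 / 500 = 400 s ≈ 6.66 minutes.

6.7 minutes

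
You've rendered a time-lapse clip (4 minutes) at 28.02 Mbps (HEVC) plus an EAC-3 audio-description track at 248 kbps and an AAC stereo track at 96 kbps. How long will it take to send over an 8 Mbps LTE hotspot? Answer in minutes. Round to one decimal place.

4 min = 240 s
Audio total: 248 + 96 = 344 kbps = 0.344 Mbps.
Total bitrate: 28.364 Mbps.
File: 28.364 Mbps × 240 s = 6807.4 Mb.
At 8 Mbps: 6807.4 / 8 = 850.9 s ≈ 14.2 minutes.

14.2 minutes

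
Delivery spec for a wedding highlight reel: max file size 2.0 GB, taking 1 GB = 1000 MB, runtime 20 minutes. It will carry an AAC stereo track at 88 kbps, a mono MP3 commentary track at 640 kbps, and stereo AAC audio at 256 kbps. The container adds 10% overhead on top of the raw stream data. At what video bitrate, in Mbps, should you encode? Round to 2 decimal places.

11.14 Mbps

Budget: 2.0 GB = 16000.0 Mb.
Stream payload after overhead: 16000.0 / 1.10 = 14545.5 Mb.
20 min = 1200 s
Total bitrate budget: 14545.5 Mb / 1200 s = 12.121 Mbps.
Audio total: 88 + 640 + 256 = 984 kbps = 0.984 Mbps.
Video: 12.121 − 0.984 = 11.137 Mbps.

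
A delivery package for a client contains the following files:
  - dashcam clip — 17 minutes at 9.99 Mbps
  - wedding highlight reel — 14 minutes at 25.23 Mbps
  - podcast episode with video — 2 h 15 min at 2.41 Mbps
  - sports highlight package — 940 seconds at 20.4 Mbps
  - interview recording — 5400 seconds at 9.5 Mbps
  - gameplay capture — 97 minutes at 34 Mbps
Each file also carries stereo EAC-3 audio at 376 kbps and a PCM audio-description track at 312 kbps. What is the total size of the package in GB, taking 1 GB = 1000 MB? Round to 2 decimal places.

Audio total: 376 + 312 = 688 kbps = 0.688 Mbps.
dashcam clip: 10.678 Mbps × 1020 s = 10891.6 Mb
wedding highlight reel: 25.918 Mbps × 840 s = 21771.1 Mb
podcast episode with video: 3.098 Mbps × 8100 s = 25093.8 Mb
sports highlight package: 21.088 Mbps × 940 s = 19822.7 Mb
interview recording: 10.188 Mbps × 5400 s = 55015.2 Mb
gameplay capture: 34.688 Mbps × 5820 s = 201884.2 Mb
Total: 334478.6 Mb = 41809.8 MB.
= 41.81 GB.

41.81 GB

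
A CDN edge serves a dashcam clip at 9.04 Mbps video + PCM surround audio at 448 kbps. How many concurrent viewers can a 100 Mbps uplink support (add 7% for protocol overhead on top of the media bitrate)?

Audio: 448 kbps = 0.448 Mbps.
Per-viewer media rate: 9.488 Mbps.
On the wire with 7% overhead: 10.152 Mbps.
100 Mbps = 100.0 Mbps; 100.0 / 10.152 = 9.85 → 9 viewers.

9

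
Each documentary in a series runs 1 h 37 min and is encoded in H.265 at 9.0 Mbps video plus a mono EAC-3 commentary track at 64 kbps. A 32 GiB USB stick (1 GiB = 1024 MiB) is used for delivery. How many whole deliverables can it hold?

5

1 h 37 min = 97 min = 5820 s
Audio: 64 kbps = 0.064 Mbps.
Total bitrate: 9.064 Mbps.
Per item: 9.064 Mbps × 5820 s = 52,752 Mb = 6,594 MB.
Capacity: 32 GiB = 274,878 Mb; 5.21 items → 5 complete.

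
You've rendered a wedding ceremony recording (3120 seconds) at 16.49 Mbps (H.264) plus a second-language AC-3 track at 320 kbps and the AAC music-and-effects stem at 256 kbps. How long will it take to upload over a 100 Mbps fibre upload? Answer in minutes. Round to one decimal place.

8.9 minutes

Audio total: 320 + 256 = 576 kbps = 0.576 Mbps.
Total bitrate: 17.066 Mbps.
File: 17.066 Mbps × 3120 s = 53245.9 Mb.
At 100 Mbps: 53245.9 / 100 = 532.5 s ≈ 8.87 minutes.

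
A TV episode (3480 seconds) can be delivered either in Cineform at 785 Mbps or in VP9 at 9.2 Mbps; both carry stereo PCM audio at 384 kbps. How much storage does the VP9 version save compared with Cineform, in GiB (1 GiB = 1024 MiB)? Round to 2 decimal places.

314.30 GiB

Audio: 384 kbps = 0.384 Mbps.
Cineform: 785.384 Mbps × 3480 s = 2733136.3 Mb = 318.179 GiB.
VP9: 9.584 Mbps × 3480 s = 33352.3 Mb = 3.883 GiB.
Saving: 318.179 − 3.883 = 314.296 GiB.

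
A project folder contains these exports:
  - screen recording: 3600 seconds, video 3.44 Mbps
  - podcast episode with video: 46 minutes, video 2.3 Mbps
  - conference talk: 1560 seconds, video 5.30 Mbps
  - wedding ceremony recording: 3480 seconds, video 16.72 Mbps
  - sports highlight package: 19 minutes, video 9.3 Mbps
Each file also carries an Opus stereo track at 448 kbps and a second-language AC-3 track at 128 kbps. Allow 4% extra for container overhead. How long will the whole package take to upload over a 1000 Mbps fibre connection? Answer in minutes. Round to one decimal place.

1.8 minutes

Audio total: 448 + 128 = 576 kbps = 0.576 Mbps.
screen recording: 4.016 Mbps × 3600 s × 1.04 = 15035.9 Mb
podcast episode with video: 2.876 Mbps × 2760 s × 1.04 = 8255.3 Mb
conference talk: 5.876 Mbps × 1560 s × 1.04 = 9533.2 Mb
wedding ceremony recording: 17.296 Mbps × 3480 s × 1.04 = 62597.7 Mb
sports highlight package: 9.876 Mbps × 1140 s × 1.04 = 11709.0 Mb
Total: 107131.1 Mb = 13391.4 MB.
At 1000 Mbps: 107131.1 / 1000 = 107 s ≈ 1.79 minutes.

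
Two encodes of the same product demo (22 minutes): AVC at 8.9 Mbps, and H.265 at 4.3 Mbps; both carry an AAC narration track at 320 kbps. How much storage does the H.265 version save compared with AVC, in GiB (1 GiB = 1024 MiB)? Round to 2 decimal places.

22 min = 1320 s
Audio: 320 kbps = 0.320 Mbps.
AVC: 9.220 Mbps × 1320 s = 12170.4 Mb = 1.417 GiB.
H.265: 4.620 Mbps × 1320 s = 6098.4 Mb = 0.710 GiB.
Saving: 1.417 − 0.710 = 0.707 GiB.

0.71 GiB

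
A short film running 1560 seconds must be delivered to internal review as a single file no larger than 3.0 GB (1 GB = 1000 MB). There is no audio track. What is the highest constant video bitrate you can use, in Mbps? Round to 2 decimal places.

15.38 Mbps

Budget: 3.0 GB = 24000.0 Mb.
Total bitrate budget: 24000.0 Mb / 1560 s = 15.385 Mbps.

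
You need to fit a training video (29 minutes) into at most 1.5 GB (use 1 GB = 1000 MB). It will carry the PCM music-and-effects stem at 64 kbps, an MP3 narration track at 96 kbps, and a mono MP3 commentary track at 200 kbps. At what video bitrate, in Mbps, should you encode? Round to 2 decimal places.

Budget: 1.5 GB = 12000.0 Mb.
29 min = 1740 s
Total bitrate budget: 12000.0 Mb / 1740 s = 6.897 Mbps.
Audio total: 64 + 96 + 200 = 360 kbps = 0.360 Mbps.
Video: 6.897 − 0.360 = 6.537 Mbps.

6.54 Mbps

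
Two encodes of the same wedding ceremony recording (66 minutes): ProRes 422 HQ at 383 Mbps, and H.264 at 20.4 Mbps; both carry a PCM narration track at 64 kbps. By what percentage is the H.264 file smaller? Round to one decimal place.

66 min = 3960 s
Audio: 64 kbps = 0.064 Mbps.
ProRes 422 HQ: 383.064 Mbps × 3960 s = 1516933.4 Mb = 189.617 GB.
H.264: 20.464 Mbps × 3960 s = 81037.4 Mb = 10.130 GB.
Reduction: (1 − 10.130/189.617) × 100 = 94.66%.

94.7%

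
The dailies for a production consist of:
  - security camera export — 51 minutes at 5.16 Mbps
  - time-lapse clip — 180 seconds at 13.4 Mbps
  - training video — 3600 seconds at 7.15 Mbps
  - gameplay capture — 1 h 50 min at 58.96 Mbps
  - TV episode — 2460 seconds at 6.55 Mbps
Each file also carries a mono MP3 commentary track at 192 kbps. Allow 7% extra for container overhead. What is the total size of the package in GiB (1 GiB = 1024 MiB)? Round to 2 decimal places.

56.33 GiB

Audio: 192 kbps = 0.192 Mbps.
security camera export: 5.352 Mbps × 3060 s × 1.07 = 17523.5 Mb
time-lapse clip: 13.592 Mbps × 180 s × 1.07 = 2617.8 Mb
training video: 7.342 Mbps × 3600 s × 1.07 = 28281.4 Mb
gameplay capture: 59.152 Mbps × 6600 s × 1.07 = 417731.4 Mb
TV episode: 6.742 Mbps × 2460 s × 1.07 = 17746.3 Mb
Total: 483900.4 Mb = 60487.6 MB.
= 56.33 GiB.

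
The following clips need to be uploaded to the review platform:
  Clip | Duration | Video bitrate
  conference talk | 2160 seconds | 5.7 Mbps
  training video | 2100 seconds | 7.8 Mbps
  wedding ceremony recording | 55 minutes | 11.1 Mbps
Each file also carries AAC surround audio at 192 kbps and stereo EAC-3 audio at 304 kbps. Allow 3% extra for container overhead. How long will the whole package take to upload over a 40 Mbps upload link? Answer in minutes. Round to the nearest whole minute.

Audio total: 192 + 304 = 496 kbps = 0.496 Mbps.
conference talk: 6.196 Mbps × 2160 s × 1.03 = 13784.9 Mb
training video: 8.296 Mbps × 2100 s × 1.03 = 17944.2 Mb
wedding ceremony recording: 11.596 Mbps × 3300 s × 1.03 = 39414.8 Mb
Total: 71143.9 Mb = 8893.0 MB.
At 40 Mbps: 71143.9 / 40 = 1779 s ≈ 29.6 minutes.

30 minutes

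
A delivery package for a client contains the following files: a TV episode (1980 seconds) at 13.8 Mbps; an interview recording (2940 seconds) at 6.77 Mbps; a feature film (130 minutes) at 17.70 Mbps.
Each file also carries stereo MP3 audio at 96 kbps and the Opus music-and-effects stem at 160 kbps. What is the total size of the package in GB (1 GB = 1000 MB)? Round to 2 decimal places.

23.57 GB

Audio total: 96 + 160 = 256 kbps = 0.256 Mbps.
TV episode: 14.056 Mbps × 1980 s = 27830.9 Mb
interview recording: 7.026 Mbps × 2940 s = 20656.4 Mb
feature film: 17.956 Mbps × 7800 s = 140056.8 Mb
Total: 188544.1 Mb = 23568.0 MB.
= 23.57 GB.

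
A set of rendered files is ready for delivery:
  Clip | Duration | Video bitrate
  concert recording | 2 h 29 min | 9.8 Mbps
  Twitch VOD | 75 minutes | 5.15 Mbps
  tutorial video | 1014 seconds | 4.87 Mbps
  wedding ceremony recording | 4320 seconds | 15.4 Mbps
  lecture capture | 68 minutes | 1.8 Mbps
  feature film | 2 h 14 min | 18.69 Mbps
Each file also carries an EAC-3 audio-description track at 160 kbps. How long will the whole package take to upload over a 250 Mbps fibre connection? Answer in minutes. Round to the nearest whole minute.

Audio: 160 kbps = 0.160 Mbps.
concert recording: 9.960 Mbps × 8940 s = 89042.4 Mb
Twitch VOD: 5.310 Mbps × 4500 s = 23895.0 Mb
tutorial video: 5.030 Mbps × 1014 s = 5100.4 Mb
wedding ceremony recording: 15.560 Mbps × 4320 s = 67219.2 Mb
lecture capture: 1.960 Mbps × 4080 s = 7996.8 Mb
feature film: 18.850 Mbps × 8040 s = 151554.0 Mb
Total: 344807.8 Mb = 43101.0 MB.
At 250 Mbps: 344807.8 / 250 = 1379 s ≈ 23 minutes.

23 minutes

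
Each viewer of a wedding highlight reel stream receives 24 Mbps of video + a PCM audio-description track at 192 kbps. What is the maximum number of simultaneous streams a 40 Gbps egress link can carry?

1653

Audio: 192 kbps = 0.192 Mbps.
Per-viewer media rate: 24.192 Mbps.
40 Gbps = 40,000 Mbps; 40,000 / 24.192 = 1653.44 → 1653 viewers.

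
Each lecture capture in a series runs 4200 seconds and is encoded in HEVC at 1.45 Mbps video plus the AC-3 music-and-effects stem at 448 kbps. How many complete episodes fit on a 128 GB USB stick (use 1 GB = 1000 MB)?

Audio: 448 kbps = 0.448 Mbps.
Total bitrate: 1.898 Mbps.
Per item: 1.898 Mbps × 4200 s = 7,972 Mb = 996.5 MB.
Capacity: 128 GB = 1,024,000 Mb; 128.46 items → 128 complete.

128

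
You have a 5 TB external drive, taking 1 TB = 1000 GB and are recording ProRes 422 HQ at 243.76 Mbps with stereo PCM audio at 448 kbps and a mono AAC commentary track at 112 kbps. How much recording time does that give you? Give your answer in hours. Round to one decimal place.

Audio total: 448 + 112 = 560 kbps = 0.560 Mbps.
Total bitrate: 243.76 + 0.560 = 244.320 Mbps.
Capacity: 5 TB = 40,000,000 Mb.
Recording time: 40,000,000 / 244.320 = 163,720 s ≈ 45.5 hours.

45.5 hours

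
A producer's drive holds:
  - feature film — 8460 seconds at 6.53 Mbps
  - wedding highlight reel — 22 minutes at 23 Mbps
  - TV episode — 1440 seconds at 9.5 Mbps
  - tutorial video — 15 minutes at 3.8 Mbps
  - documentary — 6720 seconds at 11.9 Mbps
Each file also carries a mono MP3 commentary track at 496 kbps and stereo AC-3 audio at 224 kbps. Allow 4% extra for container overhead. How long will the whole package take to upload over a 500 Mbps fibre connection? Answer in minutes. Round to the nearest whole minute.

7 minutes

Audio total: 496 + 224 = 720 kbps = 0.720 Mbps.
feature film: 7.250 Mbps × 8460 s × 1.04 = 63788.4 Mb
wedding highlight reel: 23.720 Mbps × 1320 s × 1.04 = 32562.8 Mb
TV episode: 10.220 Mbps × 1440 s × 1.04 = 15305.5 Mb
tutorial video: 4.520 Mbps × 900 s × 1.04 = 4230.7 Mb
documentary: 12.620 Mbps × 6720 s × 1.04 = 88198.7 Mb
Total: 204086.1 Mb = 25510.8 MB.
At 500 Mbps: 204086.1 / 500 = 408 s ≈ 6.8 minutes.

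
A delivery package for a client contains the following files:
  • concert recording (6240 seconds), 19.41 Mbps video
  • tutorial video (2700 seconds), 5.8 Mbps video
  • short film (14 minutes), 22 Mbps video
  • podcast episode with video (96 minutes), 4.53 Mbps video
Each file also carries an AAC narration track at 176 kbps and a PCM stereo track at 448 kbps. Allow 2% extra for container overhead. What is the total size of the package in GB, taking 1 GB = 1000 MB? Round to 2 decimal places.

24.36 GB

Audio total: 176 + 448 = 624 kbps = 0.624 Mbps.
concert recording: 20.034 Mbps × 6240 s × 1.02 = 127512.4 Mb
tutorial video: 6.424 Mbps × 2700 s × 1.02 = 17691.7 Mb
short film: 22.624 Mbps × 840 s × 1.02 = 19384.2 Mb
podcast episode with video: 5.154 Mbps × 5760 s × 1.02 = 30280.8 Mb
Total: 194869.1 Mb = 24358.6 MB.
= 24.36 GB.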